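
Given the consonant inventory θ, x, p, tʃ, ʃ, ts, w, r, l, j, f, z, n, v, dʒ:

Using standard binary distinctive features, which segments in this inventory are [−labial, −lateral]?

Checking each segment against [−labial], [−lateral]: /θ/ (voiceless dental fricative), /x/ (voiceless velar fricative), /tʃ/ (voiceless postalveolar affricate), /ʃ/ (voiceless postalveolar fricative), /ts/ (voiceless alveolar affricate), /r/ (alveolar trill), among others, satisfy every feature; every other segment in the inventory fails at least one.

θ, x, tʃ, ʃ, ts, r, j, z, n, dʒ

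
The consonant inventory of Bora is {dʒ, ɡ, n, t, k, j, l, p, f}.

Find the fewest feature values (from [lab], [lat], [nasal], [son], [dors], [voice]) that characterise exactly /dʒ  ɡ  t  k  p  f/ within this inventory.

[-son]

The target set is precisely the extension of [-sonorant] in this inventory.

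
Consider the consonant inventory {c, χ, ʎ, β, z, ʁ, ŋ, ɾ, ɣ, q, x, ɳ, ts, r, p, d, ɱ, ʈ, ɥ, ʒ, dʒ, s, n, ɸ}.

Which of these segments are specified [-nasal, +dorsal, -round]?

c, χ, ʎ, ʁ, ɣ, q, x

Checking each segment against [-nasal], [+dorsal], [-round]: /c/ (voiceless palatal stop), /χ/ (voiceless uvular fricative), /ʎ/ (palatal lateral approximant), /ʁ/ (voiced uvular fricative), /ɣ/ (voiced velar fricative), /q/ (voiceless uvular stop), among others, satisfy every feature; every other segment in the inventory fails at least one.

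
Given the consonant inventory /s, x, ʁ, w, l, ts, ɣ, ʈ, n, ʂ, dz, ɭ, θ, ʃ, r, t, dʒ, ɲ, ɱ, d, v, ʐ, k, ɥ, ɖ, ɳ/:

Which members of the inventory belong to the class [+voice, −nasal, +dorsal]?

The [+voice] segments are /ʁ, w, l, ɣ, n, dz, ɭ, r, dʒ, ɲ, ɱ, d, v, ʐ, ɥ, ɖ, ɳ/.
Of those, [−nasal] gives /ʁ, w, l, ɣ, dz, ɭ, r, dʒ, d, v, ʐ, ɥ, ɖ/.
Intersecting with [+dorsal] leaves /ʁ, w, ɣ, ɥ/.

ʁ, w, ɣ, ɥ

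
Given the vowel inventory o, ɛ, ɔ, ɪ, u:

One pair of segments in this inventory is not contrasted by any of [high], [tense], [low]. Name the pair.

ɔ, ɛ

/ɔ/ (mid back rounded lax vowel) and /ɛ/ (mid front unrounded lax vowel) are both [−high], [−tense], [−low], so none of the listed features separates them. (They do differ in [labial], [round] and [back], which are not among the given features.) Every other pair in the inventory differs on at least one listed feature.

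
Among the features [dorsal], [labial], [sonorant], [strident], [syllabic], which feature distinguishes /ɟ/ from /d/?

The two segments share [−labial], [−sonorant], [−strident], [−syllabic]. The only feature from the list on which they differ: /ɟ/ is [+dorsal] while /d/ is [−dorsal].

[dorsal]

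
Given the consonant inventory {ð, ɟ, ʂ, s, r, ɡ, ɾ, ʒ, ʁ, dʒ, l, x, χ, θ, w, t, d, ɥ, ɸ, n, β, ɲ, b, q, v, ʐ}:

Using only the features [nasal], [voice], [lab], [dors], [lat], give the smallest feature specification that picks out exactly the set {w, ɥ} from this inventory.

The class [+labial], [+dorsal] has exactly /w, ɥ/ as its extension in this inventory. No smaller conjunction from the listed features achieves this: [+dorsal] alone would also admit /ɟ, ɡ, ʁ, x, …/; [+labial] alone would also admit /ɸ, β, b, v/; and checking the remaining single features turns up none with this extension.

[+lab, +dors]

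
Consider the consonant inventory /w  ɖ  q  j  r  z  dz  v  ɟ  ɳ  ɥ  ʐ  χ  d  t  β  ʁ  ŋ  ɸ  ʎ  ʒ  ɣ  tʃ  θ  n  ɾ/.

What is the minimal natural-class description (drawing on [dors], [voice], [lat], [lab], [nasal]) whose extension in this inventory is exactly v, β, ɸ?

/v, β, ɸ/ are all [+labial], [-dorsal], and no other segment in the inventory matches both values. Dropping any one of them over-generates: [-dorsal] alone would also admit /ɖ, r, z, dz, …/; [+labial] alone would also admit /w, ɥ/. No other single listed feature picks out exactly this set either, so fewer than two features will not do.

[+lab, -dors]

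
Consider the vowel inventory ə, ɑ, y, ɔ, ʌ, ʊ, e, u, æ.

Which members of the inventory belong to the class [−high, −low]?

ə, ɔ, ʌ, e

Checking each segment against [−high], [−low]: /ə/ (mid central vowel (schwa)), /ɔ/ (mid back rounded lax vowel), /ʌ/ (mid back unrounded lax vowel), /e/ (mid front unrounded tense vowel) satisfy every feature; every other segment in the inventory fails at least one.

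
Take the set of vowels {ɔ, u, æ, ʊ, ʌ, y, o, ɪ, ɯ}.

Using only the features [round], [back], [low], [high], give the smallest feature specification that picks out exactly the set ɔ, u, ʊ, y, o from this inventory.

[+round]

The target set is precisely the extension of [+round] in this inventory.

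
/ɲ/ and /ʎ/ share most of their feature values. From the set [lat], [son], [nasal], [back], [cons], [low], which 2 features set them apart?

/ɲ/ is the palatal nasal and /ʎ/ is the palatal lateral approximant. Both are [+sonorant], [−back], [+consonantal], [−low]. /ɲ/ is [+nasal] while /ʎ/ is [−nasal]; /ɲ/ is [−lateral] while /ʎ/ is [+lateral], so the distinguishing features are [nasal], [lateral].

[nasal], [lateral]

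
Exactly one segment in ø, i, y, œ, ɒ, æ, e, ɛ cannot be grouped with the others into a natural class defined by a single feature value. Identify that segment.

/ɛ, i, e, ø, œ, æ, y/ are all [−back], but /ɒ/ (low back rounded vowel) is [+back]. No other single segment can be removed to leave a set sharing one feature value that the removed segment lacks, so /ɒ/ is the odd one out.

ɒ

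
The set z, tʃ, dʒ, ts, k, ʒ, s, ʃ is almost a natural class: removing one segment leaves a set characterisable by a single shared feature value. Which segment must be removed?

/ʃ, dʒ, s, ts, z, tʃ, ʒ/ are all [+strident], but /k/ (voiceless velar stop) is [−strident]. No other single segment can be removed to leave a set sharing one feature value that the removed segment lacks, so /k/ is the odd one out.

k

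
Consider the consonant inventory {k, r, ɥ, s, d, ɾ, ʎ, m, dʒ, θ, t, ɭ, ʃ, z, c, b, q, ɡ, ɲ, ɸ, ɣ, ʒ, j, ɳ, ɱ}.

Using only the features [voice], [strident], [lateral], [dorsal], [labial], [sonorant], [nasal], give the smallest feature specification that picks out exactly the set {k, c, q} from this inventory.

[−voice, +dorsal]

Every target segment is [−voice], [+dorsal]; each remaining inventory member fails at least one of these. Each conjunct is needed — [+dorsal] alone would also admit /ɥ, ʎ, ɡ, ɲ, …/; [−voice] alone would also admit /s, θ, t, ʃ, …/ — and no other single listed feature has exactly this extension, so two is the minimum.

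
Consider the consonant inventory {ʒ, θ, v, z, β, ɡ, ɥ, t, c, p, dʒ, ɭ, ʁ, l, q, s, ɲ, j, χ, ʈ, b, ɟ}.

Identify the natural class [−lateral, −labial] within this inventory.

ʒ, θ, z, ɡ, t, c, dʒ, ʁ, q, s, ɲ, j, χ, ʈ, ɟ

Checking each segment against [−lateral], [−labial]: /ʒ/ (voiced postalveolar fricative), /θ/ (voiceless dental fricative), /z/ (voiced alveolar fricative), /ɡ/ (voiced velar stop), /t/ (voiceless alveolar stop), /c/ (voiceless palatal stop), among others, satisfy every feature; every other segment in the inventory fails at least one.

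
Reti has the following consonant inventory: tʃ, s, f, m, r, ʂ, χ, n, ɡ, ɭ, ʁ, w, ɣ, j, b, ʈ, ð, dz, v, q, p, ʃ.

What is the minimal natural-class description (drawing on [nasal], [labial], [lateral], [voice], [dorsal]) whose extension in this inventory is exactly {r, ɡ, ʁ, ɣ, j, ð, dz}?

Every target segment is [+voice], [-nasal], [-lateral], [-labial]; each remaining inventory member fails at least one of these. Each conjunct is needed — [-nasal, -lateral, -labial] alone would also admit /tʃ, s, ʂ, χ, …/; [+voice, -lateral, -labial] alone would also admit /n/; [+voice, -nasal, -labial] alone would also admit /ɭ/; [+voice, -nasal, -lateral] alone would also admit /w, b, v/ — and no other combination of three listed features has exactly this extension, so four is the minimum.

[+voice, -nasal, -lateral, -labial]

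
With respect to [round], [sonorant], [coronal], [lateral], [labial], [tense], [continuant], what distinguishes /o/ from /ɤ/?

[labial], [round]

The two segments share [+sonorant], [−coronal], [−lateral], [+tense], [+continuant]. The only features from the list on which they differ: /o/ is [+labial] while /ɤ/ is [−labial]; /o/ is [+round] while /ɤ/ is [−round].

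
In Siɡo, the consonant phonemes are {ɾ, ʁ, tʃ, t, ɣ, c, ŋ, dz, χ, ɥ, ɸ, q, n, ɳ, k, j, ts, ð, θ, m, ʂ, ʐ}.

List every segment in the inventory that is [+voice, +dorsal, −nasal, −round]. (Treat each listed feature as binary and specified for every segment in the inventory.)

ʁ, ɣ, j

Checking each segment against [+voice], [+dorsal], [−nasal], [−round]: /ʁ/ (voiced uvular fricative), /ɣ/ (voiced velar fricative), /j/ (palatal glide) satisfy every feature; every other segment in the inventory fails at least one.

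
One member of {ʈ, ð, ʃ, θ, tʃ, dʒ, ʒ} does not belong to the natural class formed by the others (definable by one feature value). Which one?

[distributed] groups all but one: /dʒ, tʃ, θ, ʒ, ʃ, ð/ share [+distributed] while /ʈ/ (voiceless retroflex stop) alone is [−distributed]. Removing any other segment would not leave a single-feature class that excludes it.

ʈ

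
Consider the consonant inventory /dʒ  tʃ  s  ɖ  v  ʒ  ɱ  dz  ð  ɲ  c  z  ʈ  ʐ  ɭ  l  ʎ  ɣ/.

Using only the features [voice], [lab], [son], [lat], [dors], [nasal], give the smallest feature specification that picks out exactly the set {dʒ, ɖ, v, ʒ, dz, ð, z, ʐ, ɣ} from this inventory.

/dʒ, ɖ, v, ʒ, dz, ð, z, ʐ, ɣ/ are all [−sonorant], [+voice], and no other segment in the inventory matches both values. Dropping any one of them over-generates: [+voice] alone would also admit /ɱ, ɲ, ɭ, l, …/; [−sonorant] alone would also admit /tʃ, s, c, ʈ/. No other single listed feature picks out exactly this set either, so fewer than two features will not do.

[−son, +voice]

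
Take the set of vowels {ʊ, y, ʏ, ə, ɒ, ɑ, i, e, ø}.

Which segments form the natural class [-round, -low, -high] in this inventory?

ə, e

Checking each segment against [-round], [-low], [-high]: /ə/ (mid central vowel (schwa)), /e/ (mid front unrounded tense vowel) satisfy every feature; every other segment in the inventory fails at least one.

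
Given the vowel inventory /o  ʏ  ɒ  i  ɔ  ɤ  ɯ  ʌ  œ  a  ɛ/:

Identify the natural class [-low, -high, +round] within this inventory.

Eliminate segments failing any feature: /ʏ, i, ɯ/ are [+high]; /ɒ, a/ are [+low]; /ɤ, ʌ, ɛ/ are [-round]. The remaining /o, ɔ, œ/ satisfy [-low], [-high], [+round].

o, ɔ, œ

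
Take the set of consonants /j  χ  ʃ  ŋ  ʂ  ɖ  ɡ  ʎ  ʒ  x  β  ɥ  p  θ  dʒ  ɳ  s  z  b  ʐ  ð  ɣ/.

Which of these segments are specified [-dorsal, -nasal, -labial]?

ʃ, ʂ, ɖ, ʒ, θ, dʒ, s, z, ʐ, ð

Eliminate segments failing any feature: /j, χ, ŋ, ɡ, ʎ, x, ɥ, ɣ/ are [+dorsal]; /β, p, b/ are [+labial]; /ɳ/ is [+nasal]. The remaining /ʃ, ʂ, ɖ, ʒ, θ, dʒ, s, z, ʐ, ð/ satisfy [-dorsal], [-nasal], [-labial].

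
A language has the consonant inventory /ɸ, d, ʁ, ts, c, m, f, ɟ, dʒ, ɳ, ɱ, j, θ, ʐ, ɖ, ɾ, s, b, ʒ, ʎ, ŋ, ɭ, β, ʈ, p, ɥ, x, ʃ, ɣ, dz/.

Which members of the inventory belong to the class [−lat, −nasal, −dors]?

Eliminate segments failing any feature: /ʁ, c, ɟ, j, ɥ, x, ɣ/ are [+dorsal]; /m, ɳ, ɱ, ŋ/ are [+nasal]; /ʎ, ɭ/ are [+lateral]. The remaining /ɸ, d, ts, f, dʒ, θ, ʐ, ɖ, ɾ, s, b, ʒ, β, ʈ, p, ʃ, dz/ satisfy [−lateral], [−nasal], [−dorsal].

ɸ, d, ts, f, dʒ, θ, ʐ, ɖ, ɾ, s, b, ʒ, β, ʈ, p, ʃ, dz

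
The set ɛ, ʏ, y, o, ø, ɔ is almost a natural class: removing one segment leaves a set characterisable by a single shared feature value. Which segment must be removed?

ɛ

The remaining segments after removing /ɛ/ share [+round]; /ɛ/ (mid front unrounded lax vowel) is [-round]. For every other candidate removal, the leftover set fails to share any single feature value that the removed segment lacks.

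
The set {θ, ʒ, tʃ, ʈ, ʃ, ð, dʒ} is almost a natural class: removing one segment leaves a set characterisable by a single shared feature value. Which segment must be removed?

ʈ

The remaining segments after removing /ʈ/ share [+distributed]; /ʈ/ (voiceless retroflex stop) is [−distributed]. For every other candidate removal, the leftover set fails to share any single feature value that the removed segment lacks.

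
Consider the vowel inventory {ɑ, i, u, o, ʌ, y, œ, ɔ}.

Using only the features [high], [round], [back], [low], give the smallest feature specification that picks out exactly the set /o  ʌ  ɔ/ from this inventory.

[-high, -low, +back]

The class [-high], [-low], [+back] has exactly /o, ʌ, ɔ/ as its extension in this inventory. No smaller conjunction from the listed features achieves this: [-low, +back] alone would also admit /u/; [-high, +back] alone would also admit /ɑ/; [-high, -low] alone would also admit /œ/; and checking the remaining two-feature bundles turns up none with this extension.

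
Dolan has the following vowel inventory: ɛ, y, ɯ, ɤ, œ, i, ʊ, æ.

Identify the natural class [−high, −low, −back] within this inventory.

Eliminate segments failing any feature: /y, ɯ, i, ʊ/ are [+high]; /ɤ/ is [+back]; /æ/ is [+low]. The remaining /ɛ, œ/ satisfy [−high], [−low], [−back].

ɛ, œ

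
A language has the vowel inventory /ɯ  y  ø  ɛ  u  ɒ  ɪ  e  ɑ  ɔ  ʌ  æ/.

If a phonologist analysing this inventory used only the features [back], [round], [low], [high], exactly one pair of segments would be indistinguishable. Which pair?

ɛ, e

/ɛ/ (mid front unrounded lax vowel) and /e/ (mid front unrounded tense vowel) are both [−back], [−round], [−low], [−high], so none of the listed features separates them. (They do differ in [tense], which is not among the given features.) Every other pair in the inventory differs on at least one listed feature.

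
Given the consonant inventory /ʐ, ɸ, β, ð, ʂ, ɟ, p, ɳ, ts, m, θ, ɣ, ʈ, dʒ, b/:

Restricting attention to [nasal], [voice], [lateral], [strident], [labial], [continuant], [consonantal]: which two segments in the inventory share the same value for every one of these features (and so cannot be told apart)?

ɣ, ð

Both /ɣ/ and /ð/ are [−nasal], [+voice], [−lateral], [−strident], [−labial], [+continuant], [+consonantal]. Since the list omits [coronal] and [dorsal] — which do distinguish the voiced velar fricative from the voiced dental fricative — this pair collapses; all other pairs remain distinct.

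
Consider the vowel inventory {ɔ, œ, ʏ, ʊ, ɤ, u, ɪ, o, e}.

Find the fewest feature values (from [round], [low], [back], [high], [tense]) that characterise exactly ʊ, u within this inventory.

Every target segment is [+high], [+back]; each remaining inventory member fails at least one of these. Each conjunct is needed — [+back] alone would also admit /ɔ, ɤ, o/; [+high] alone would also admit /ʏ, ɪ/ — and no other single listed feature has exactly this extension, so two is the minimum.

[+high, +back]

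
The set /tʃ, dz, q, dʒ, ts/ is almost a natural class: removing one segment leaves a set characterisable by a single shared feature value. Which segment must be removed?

q

The remaining segments after removing /q/ share [+delayed release]; /q/ (voiceless uvular stop) is [−delayed release]. For every other candidate removal, the leftover set fails to share any single feature value that the removed segment lacks.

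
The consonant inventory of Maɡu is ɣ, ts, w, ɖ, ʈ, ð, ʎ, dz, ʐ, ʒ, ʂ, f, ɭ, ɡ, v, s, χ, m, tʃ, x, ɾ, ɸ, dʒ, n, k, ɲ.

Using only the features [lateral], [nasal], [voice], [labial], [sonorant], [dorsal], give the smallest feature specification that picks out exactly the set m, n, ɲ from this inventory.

[+nasal]

The target set is precisely the extension of [+nasal] in this inventory.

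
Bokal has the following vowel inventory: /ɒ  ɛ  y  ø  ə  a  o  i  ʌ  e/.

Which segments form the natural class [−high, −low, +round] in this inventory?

Eliminate segments failing any feature: /ɒ, a/ are [+low]; /ɛ, ə, ʌ, e/ are [−round]; /y, i/ are [+high]. The remaining /ø, o/ satisfy [−high], [−low], [+round].

ø, o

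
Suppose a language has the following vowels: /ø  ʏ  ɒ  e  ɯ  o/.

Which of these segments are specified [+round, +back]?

ɒ, o

Eliminate segments failing any feature: /ø, ʏ/ are [−back]; /e, ɯ/ are [−round]. The remaining /ɒ, o/ satisfy [+round], [+back].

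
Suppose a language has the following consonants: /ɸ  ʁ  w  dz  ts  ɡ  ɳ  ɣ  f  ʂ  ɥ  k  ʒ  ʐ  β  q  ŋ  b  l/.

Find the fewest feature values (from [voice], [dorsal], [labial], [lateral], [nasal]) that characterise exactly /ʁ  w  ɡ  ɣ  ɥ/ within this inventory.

[+voice, −nasal, +dorsal]

/ʁ, w, ɡ, ɣ, ɥ/ are all [+voice], [−nasal], [+dorsal], and no other segment in the inventory matches all three values. Dropping any one of them over-generates: [−nasal, +dorsal] alone would also admit /k, q/; [+voice, +dorsal] alone would also admit /ŋ/; [+voice, −nasal] alone would also admit /dz, ʒ, ʐ, β, …/. No other combination of two listed features picks out exactly this set either, so fewer than three features will not do.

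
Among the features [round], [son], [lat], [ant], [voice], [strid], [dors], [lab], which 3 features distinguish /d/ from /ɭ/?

[sonorant], [lateral], [anterior]

/d/ is the voiced alveolar stop and /ɭ/ is the retroflex lateral approximant. Both are [−round], [+voice], [−strident], [−dorsal], [−labial]. /d/ is [−sonorant] while /ɭ/ is [+sonorant]; /d/ is [−lateral] while /ɭ/ is [+lateral]; /d/ is [+anterior] while /ɭ/ is [−anterior], so the distinguishing features are [sonorant], [lateral], [anterior].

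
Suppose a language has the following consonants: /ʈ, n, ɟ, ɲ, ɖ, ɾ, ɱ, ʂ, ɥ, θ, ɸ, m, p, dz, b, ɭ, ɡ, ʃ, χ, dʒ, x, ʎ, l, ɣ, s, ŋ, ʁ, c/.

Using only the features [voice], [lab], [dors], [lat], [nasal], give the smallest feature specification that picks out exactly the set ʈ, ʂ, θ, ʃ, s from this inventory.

[-voice, -lab, -dors]

/ʈ, ʂ, θ, ʃ, s/ are all [-voice], [-labial], [-dorsal], and no other segment in the inventory matches all three values. Dropping any one of them over-generates: [-labial, -dorsal] alone would also admit /n, ɖ, ɾ, dz, …/; [-voice, -dorsal] alone would also admit /ɸ, p/; [-voice, -labial] alone would also admit /χ, x, c/. No other combination of two listed features picks out exactly this set either, so fewer than three features will not do.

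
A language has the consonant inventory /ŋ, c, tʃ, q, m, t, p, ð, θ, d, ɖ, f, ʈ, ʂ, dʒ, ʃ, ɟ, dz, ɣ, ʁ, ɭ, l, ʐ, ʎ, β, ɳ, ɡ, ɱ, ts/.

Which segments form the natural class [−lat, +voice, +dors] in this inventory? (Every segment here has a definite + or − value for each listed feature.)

ŋ, ɟ, ɣ, ʁ, ɡ

Eliminate segments failing any feature: /c, tʃ, q, t, p, θ, f, ʈ, ʂ, ʃ, ts/ are [−voice]; /m, ð, d, ɖ, dʒ, dz, ʐ, β, ɳ, ɱ/ are [−dorsal]; /ɭ, l, ʎ/ are [+lateral]. The remaining /ŋ, ɟ, ɣ, ʁ, ɡ/ satisfy [−lateral], [+voice], [+dorsal].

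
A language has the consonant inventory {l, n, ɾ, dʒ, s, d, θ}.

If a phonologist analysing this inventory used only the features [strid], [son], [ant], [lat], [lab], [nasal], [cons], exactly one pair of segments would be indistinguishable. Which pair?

θ, d

On the given features, /θ/ and /d/ have an identical profile: [-strident], [-sonorant], [+anterior], [-lateral], [-labial], [-nasal], [+consonantal]. No other two segments in the inventory coincide on all 7 features. (They do differ in [voice], [continuant] and [distributed], which are not among the given features.)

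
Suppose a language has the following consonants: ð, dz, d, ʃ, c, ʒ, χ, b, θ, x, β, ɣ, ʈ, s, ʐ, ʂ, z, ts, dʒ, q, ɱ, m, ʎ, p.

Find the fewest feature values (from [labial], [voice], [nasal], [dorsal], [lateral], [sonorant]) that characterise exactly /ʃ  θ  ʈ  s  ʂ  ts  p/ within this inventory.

/ʃ, θ, ʈ, s, ʂ, ts, p/ are all [-voice], [-dorsal], and no other segment in the inventory matches both values. Dropping any one of them over-generates: [-dorsal] alone would also admit /ð, dz, d, ʒ, …/; [-voice] alone would also admit /c, χ, x, q/. No other single listed feature picks out exactly this set either, so fewer than two features will not do.

[-voice, -dorsal]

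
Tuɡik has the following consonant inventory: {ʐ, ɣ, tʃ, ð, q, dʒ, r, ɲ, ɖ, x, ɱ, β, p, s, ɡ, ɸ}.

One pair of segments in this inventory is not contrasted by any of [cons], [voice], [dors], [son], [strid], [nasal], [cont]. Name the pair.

ð, β

On the given features, /ð/ and /β/ have an identical profile: [+consonantal], [+voice], [−dorsal], [−sonorant], [−strident], [−nasal], [+continuant]. No other two segments in the inventory coincide on all 7 features. (They do differ in [labial] and [coronal], which are not among the given features.)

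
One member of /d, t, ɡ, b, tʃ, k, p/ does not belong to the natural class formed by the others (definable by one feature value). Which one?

The remaining segments after removing /tʃ/ share [-delayed release]; /tʃ/ (voiceless postalveolar affricate) is [+delayed release]. For every other candidate removal, the leftover set fails to share any single feature value that the removed segment lacks.

tʃ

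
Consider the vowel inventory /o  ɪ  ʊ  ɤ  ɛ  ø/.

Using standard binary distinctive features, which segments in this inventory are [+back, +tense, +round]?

Eliminate segments failing any feature: /ɪ, ɛ, ø/ are [−back]; /ʊ/ is [−tense]; /ɤ/ is [−round]. The remaining /o/ satisfy [+back], [+tense], [+round].

o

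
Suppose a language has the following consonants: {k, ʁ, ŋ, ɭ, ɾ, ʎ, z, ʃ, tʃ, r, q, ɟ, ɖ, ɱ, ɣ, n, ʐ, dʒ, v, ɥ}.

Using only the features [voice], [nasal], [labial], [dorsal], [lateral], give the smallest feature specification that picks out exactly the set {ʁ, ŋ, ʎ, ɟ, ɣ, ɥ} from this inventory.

Every target segment is [+voice], [+dorsal]; each remaining inventory member fails at least one of these. Each conjunct is needed — [+dorsal] alone would also admit /k, q/; [+voice] alone would also admit /ɭ, ɾ, z, r, …/ — and no other single listed feature has exactly this extension, so two is the minimum.

[+voice, +dorsal]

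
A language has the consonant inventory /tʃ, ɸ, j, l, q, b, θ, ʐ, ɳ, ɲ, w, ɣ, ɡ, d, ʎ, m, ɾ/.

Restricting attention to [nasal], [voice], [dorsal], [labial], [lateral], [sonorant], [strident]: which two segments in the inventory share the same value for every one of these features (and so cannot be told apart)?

ɡ, ɣ

On the given features, /ɡ/ and /ɣ/ have an identical profile: [−nasal], [+voice], [+dorsal], [−labial], [−lateral], [−sonorant], [−strident]. No other two segments in the inventory coincide on all 7 features. (They do differ in [continuant], which is not among the given features.)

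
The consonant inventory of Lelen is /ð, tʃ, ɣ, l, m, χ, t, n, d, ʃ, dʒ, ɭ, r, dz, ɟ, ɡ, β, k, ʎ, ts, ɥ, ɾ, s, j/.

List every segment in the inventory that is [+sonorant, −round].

l, m, n, ɭ, r, ʎ, ɾ, j

First, the [+sonorant] segments are /l, m, n, ɭ, r, ʎ, ɥ, ɾ, j/.
Within that set, [−round] leaves /l, m, n, ɭ, r, ʎ, ɾ, j/.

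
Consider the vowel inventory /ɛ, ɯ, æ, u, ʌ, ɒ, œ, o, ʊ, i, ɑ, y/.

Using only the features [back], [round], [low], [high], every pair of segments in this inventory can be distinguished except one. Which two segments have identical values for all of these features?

/ʊ/ (high back rounded lax vowel) and /u/ (high back rounded tense vowel) are both [+back], [+round], [-low], [+high], so none of the listed features separates them. (They do differ in [tense], which is not among the given features.) Every other pair in the inventory differs on at least one listed feature.

ʊ, u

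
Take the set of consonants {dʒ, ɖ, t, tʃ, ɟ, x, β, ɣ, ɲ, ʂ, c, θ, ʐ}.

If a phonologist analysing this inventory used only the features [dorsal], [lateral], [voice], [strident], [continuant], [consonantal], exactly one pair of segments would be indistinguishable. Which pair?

ɲ, ɟ

On the given features, /ɲ/ and /ɟ/ have an identical profile: [+dorsal], [-lateral], [+voice], [-strident], [-continuant], [+consonantal]. No other two segments in the inventory coincide on all 6 features. (They do differ in [sonorant] and [nasal], which are not among the given features.)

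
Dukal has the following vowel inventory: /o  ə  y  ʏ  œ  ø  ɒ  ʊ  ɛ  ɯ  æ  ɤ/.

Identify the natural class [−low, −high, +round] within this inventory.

First, the [−low] segments are /o, ə, y, ʏ, œ, ø, ʊ, ɛ, ɯ, ɤ/.
Intersecting with [−high] gives /o, ə, œ, ø, ɛ, ɤ/.
Then [+round] leaves /o, œ, ø/.

o, œ, ø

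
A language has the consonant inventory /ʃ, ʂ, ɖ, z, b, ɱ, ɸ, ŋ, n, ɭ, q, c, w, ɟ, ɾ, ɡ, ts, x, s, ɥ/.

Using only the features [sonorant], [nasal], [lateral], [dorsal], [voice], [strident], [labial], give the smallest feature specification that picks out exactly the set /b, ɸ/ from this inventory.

[-sonorant, +labial]

Every target segment is [-sonorant], [+labial]; each remaining inventory member fails at least one of these. Each conjunct is needed — [+labial] alone would also admit /ɱ, w, ɥ/; [-sonorant] alone would also admit /ʃ, ʂ, ɖ, z, …/ — and no other single listed feature has exactly this extension, so two is the minimum.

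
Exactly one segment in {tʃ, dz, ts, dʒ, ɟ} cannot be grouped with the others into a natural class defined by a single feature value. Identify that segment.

The remaining segments after removing /ɟ/ share [+delayed release]; /ɟ/ (voiced palatal stop) is [−delayed release]. For every other candidate removal, the leftover set fails to share any single feature value that the removed segment lacks.

ɟ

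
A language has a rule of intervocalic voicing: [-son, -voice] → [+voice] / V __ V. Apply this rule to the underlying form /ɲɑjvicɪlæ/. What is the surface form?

/c/ satisfies [-son, -voice] and sits in V __ V. The [+voice] counterpart of the voiceless palatal stop is /ɟ/. Other segments in /ɲɑjvicɪlæ/ either fail the structural description or are not in the environment, so the surface form is [ɲɑjviɟɪlæ].

[ɲɑjviɟɪlæ]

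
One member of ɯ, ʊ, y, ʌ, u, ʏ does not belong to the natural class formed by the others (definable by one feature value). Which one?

/ɯ, ʊ, u, y, ʏ/ are all [+high], but /ʌ/ (mid back unrounded lax vowel) is [−high]. No other single segment can be removed to leave a set sharing one feature value that the removed segment lacks, so /ʌ/ is the odd one out.

ʌ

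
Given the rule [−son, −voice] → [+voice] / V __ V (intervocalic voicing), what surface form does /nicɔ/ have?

/c/ satisfies [−son, −voice] and sits in V __ V. The [+voice] counterpart of the voiceless palatal stop is /ɟ/. Other segments in /nicɔ/ either fail the structural description or are not in the environment, so the surface form is [niɟɔ].

[niɟɔ]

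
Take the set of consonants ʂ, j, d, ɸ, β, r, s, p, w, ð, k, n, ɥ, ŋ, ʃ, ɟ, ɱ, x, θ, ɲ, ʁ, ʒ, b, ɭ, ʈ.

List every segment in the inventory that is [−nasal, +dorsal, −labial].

j, k, ɟ, x, ʁ

First, the [−nasal] segments are /ʂ, j, d, ɸ, β, r, s, p, w, ð, k, ɥ, ʃ, ɟ, x, θ, ʁ, ʒ, b, ɭ, ʈ/.
Intersecting with [+dorsal] gives /j, w, k, ɥ, ɟ, x, ʁ/.
Intersecting with [−labial] leaves /j, k, ɟ, x, ʁ/.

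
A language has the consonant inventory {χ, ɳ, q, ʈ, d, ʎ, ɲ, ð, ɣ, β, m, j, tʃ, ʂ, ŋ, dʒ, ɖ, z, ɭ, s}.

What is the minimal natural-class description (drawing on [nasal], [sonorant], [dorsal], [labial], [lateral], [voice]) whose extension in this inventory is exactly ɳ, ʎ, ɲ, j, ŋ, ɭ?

Every target segment is [+sonorant], [−labial]; each remaining inventory member fails at least one of these. Each conjunct is needed — [−labial] alone would also admit /χ, q, ʈ, d, …/; [+sonorant] alone would also admit /m/ — and no other single listed feature has exactly this extension, so two is the minimum.

[+sonorant, −labial]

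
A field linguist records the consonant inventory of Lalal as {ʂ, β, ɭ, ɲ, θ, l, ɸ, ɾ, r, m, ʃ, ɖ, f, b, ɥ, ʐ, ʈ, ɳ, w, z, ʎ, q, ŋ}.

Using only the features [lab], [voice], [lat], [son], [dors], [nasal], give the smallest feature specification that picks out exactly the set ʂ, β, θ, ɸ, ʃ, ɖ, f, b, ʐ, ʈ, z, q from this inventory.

[−son]

The target set is precisely the extension of [−sonorant] in this inventory.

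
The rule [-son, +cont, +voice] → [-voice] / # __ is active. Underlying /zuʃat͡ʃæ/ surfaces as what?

Only the initial segment /z/ is both word-initial and matches the structural description. It is a voiced alveolar fricative, so [-son, +cont, +voice] holds; changing it to [-voice] with all other features held fixed yields /s/ (voiceless alveolar fricative). No other segment meets both the structural description and the environment, so the output is [suʃat͡ʃæ].

[suʃat͡ʃæ]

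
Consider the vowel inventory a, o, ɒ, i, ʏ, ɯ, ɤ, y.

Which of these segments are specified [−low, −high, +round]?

o

Checking each segment against [−low], [−high], [+round]: /o/ (mid back rounded tense vowel) satisfies every feature; every other segment in the inventory fails at least one.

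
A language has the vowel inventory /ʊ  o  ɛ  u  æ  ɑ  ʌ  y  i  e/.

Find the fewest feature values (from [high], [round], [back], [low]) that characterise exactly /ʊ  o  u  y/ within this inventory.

[+round]

/ʊ, o, u, y/ are exactly the [+round] segments in the inventory, so a single feature suffices.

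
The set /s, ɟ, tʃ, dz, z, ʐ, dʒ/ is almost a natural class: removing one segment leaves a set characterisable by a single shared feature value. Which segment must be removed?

ɟ

[strident] (equivalently [dorsal]) groups all but one: /dz, s, ʐ, z, dʒ, tʃ/ share [+strident] while /ɟ/ (voiced palatal stop) alone is [-strident]. Removing any other segment would not leave a single-feature class that excludes it.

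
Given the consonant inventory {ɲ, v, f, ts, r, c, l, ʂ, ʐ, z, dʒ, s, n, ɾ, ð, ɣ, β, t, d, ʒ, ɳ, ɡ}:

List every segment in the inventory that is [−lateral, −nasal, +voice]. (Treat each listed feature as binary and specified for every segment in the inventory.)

Checking each segment against [−lateral], [−nasal], [+voice]: /v/ (voiced labiodental fricative), /r/ (alveolar trill), /ʐ/ (voiced retroflex fricative), /z/ (voiced alveolar fricative), /dʒ/ (voiced postalveolar affricate), /ɾ/ (alveolar tap), among others, satisfy every feature; every other segment in the inventory fails at least one.

v, r, ʐ, z, dʒ, ɾ, ð, ɣ, β, d, ʒ, ɡ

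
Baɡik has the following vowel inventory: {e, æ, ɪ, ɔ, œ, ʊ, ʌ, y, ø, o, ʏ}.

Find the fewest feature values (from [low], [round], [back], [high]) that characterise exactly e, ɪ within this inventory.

Every target segment is [−low], [−back], [−round]; each remaining inventory member fails at least one of these. Each conjunct is needed — [−back, −round] alone would also admit /æ/; [−low, −round] alone would also admit /ʌ/; [−low, −back] alone would also admit /œ, y, ø, ʏ/ — and no other combination of two listed features has exactly this extension, so three is the minimum.

[−low, −back, −round]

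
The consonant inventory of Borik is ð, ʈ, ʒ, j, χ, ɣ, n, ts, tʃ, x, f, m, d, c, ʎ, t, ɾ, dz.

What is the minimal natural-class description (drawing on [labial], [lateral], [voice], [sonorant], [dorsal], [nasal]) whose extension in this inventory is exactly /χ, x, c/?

Every target segment is [−voice], [+dorsal]; each remaining inventory member fails at least one of these. Each conjunct is needed — [+dorsal] alone would also admit /j, ɣ, ʎ/; [−voice] alone would also admit /ʈ, ts, tʃ, f, …/ — and no other single listed feature has exactly this extension, so two is the minimum.

[−voice, +dorsal]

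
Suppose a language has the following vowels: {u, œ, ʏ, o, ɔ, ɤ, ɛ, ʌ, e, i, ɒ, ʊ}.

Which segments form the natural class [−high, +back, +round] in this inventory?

Among the inventory, the [−high] segments are /œ, o, ɔ, ɤ, ɛ, ʌ, e, ɒ/.
Among these, [+back] gives /o, ɔ, ɤ, ʌ, ɒ/.
Among these, [+round] leaves /o, ɔ, ɒ/.

o, ɔ, ɒ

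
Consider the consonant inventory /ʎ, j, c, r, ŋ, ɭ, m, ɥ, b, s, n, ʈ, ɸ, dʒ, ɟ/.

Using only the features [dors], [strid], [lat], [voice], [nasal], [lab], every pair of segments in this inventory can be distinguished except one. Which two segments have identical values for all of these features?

ɟ, j

/ɟ/ (voiced palatal stop) and /j/ (palatal glide) are both [+dorsal], [−strident], [−lateral], [+voice], [−nasal], [−labial], so none of the listed features separates them. (They do differ in [sonorant] and [continuant], which are not among the given features.) Every other pair in the inventory differs on at least one listed feature.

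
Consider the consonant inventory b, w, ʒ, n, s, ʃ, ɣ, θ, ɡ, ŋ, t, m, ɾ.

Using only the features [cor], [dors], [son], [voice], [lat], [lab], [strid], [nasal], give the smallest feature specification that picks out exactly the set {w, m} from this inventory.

[+son, +lab]

The class [+sonorant], [+labial] has exactly /w, m/ as its extension in this inventory. No smaller conjunction from the listed features achieves this: [+labial] alone would also admit /b/; [+sonorant] alone would also admit /n, ŋ, ɾ/; and checking the remaining single features turns up none with this extension.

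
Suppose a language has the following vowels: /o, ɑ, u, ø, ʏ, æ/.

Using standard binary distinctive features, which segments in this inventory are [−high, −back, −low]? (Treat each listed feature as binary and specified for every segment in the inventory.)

ø

First, the [−high] segments are /o, ɑ, ø, æ/.
Within that set, [−back] gives /ø, æ/.
Within that set, [−low] leaves /ø/.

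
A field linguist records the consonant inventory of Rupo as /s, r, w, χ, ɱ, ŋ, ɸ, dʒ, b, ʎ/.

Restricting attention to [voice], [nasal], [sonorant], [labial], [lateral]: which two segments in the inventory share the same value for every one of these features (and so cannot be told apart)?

χ, s

/χ/ (voiceless uvular fricative) and /s/ (voiceless alveolar fricative) are both [-voice], [-nasal], [-sonorant], [-labial], [-lateral], so none of the listed features separates them. (They do differ in [coronal] and [dorsal], which are not among the given features.) Every other pair in the inventory differs on at least one listed feature.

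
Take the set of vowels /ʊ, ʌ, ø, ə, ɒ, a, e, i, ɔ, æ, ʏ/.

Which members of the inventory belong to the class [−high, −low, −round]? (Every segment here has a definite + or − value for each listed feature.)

Eliminate segments failing any feature: /ʊ, i, ʏ/ are [+high]; /ø, ɔ/ are [+round]; /ɒ, a, æ/ are [+low]. The remaining /ʌ, ə, e/ satisfy [−high], [−low], [−round].

ʌ, ə, e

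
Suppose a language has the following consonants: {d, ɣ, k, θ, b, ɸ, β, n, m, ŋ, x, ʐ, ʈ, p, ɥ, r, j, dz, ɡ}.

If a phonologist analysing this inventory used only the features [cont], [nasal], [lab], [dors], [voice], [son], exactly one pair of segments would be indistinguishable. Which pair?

dz, d

/dz/ (voiced alveolar affricate) and /d/ (voiced alveolar stop) are both [−continuant], [−nasal], [−labial], [−dorsal], [+voice], [−sonorant], so none of the listed features separates them. (They do differ in [strident] and [delayed release], which are not among the given features.) Every other pair in the inventory differs on at least one listed feature.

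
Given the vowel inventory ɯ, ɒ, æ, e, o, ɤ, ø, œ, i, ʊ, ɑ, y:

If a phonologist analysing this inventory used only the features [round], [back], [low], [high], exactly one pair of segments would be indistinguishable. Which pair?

Both /ø/ and /œ/ are [+round], [−back], [−low], [−high]. Since the list omits [tense] — which does distinguish the mid front rounded tense vowel from the mid front rounded lax vowel — this pair collapses; all other pairs remain distinct.

ø, œ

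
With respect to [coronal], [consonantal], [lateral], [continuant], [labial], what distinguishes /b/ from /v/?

/b/ (voiced bilabial stop) and /v/ (voiced labiodental fricative) agree on [-coronal], [+consonantal], [-lateral], [+labial]. They differ on [continuant] (/b/ [-], /v/ [+]).

[continuant]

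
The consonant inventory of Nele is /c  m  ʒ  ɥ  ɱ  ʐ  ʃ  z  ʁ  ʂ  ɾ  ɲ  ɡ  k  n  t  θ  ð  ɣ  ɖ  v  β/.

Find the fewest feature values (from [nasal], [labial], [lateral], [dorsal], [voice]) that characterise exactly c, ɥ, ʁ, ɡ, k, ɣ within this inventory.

The class [−nasal], [+dorsal] has exactly /c, ɥ, ʁ, ɡ, k, ɣ/ as its extension in this inventory. No smaller conjunction from the listed features achieves this: [+dorsal] alone would also admit /ɲ/; [−nasal] alone would also admit /ʒ, ʐ, ʃ, z, …/; and checking the remaining single features turns up none with this extension.

[−nasal, +dorsal]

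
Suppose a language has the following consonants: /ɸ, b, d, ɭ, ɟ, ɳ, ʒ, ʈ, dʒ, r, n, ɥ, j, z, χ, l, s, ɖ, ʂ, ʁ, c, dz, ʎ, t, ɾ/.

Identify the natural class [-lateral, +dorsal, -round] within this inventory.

ɟ, j, χ, ʁ, c

Checking each segment against [-lateral], [+dorsal], [-round]: /ɟ/ (voiced palatal stop), /j/ (palatal glide), /χ/ (voiceless uvular fricative), /ʁ/ (voiced uvular fricative), /c/ (voiceless palatal stop) satisfy every feature; every other segment in the inventory fails at least one.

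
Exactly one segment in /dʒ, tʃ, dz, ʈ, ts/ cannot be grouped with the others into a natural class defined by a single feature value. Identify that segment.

ʈ

[delayed release] (equivalently [strident]) groups all but one: /dz, tʃ, dʒ, ts/ share [+delayed release] while /ʈ/ (voiceless retroflex stop) alone is [-delayed release]. Removing any other segment would not leave a single-feature class that excludes it.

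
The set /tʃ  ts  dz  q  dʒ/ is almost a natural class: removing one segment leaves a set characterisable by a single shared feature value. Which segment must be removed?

q

/tʃ, ts, dz, dʒ/ are all [+delayed release], but /q/ (voiceless uvular stop) is [-delayed release]. No other single segment can be removed to leave a set sharing one feature value that the removed segment lacks, so /q/ is the odd one out.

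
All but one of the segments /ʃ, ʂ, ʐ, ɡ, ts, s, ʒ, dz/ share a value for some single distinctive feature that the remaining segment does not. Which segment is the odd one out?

ɡ

[strident] (equivalently [coronal], [dorsal]) groups all but one: /ts, ʂ, ʃ, ʐ, s, dz, ʒ/ share [+strident] while /ɡ/ (voiced velar stop) alone is [−strident]. Removing any other segment would not leave a single-feature class that excludes it.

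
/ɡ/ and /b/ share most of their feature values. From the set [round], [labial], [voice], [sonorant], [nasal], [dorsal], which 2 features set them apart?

[labial], [dorsal]

The two segments share [-round], [+voice], [-sonorant], [-nasal]. The only features from the list on which they differ: /ɡ/ is [-labial] while /b/ is [+labial]; /ɡ/ is [+dorsal] while /b/ is [-dorsal].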